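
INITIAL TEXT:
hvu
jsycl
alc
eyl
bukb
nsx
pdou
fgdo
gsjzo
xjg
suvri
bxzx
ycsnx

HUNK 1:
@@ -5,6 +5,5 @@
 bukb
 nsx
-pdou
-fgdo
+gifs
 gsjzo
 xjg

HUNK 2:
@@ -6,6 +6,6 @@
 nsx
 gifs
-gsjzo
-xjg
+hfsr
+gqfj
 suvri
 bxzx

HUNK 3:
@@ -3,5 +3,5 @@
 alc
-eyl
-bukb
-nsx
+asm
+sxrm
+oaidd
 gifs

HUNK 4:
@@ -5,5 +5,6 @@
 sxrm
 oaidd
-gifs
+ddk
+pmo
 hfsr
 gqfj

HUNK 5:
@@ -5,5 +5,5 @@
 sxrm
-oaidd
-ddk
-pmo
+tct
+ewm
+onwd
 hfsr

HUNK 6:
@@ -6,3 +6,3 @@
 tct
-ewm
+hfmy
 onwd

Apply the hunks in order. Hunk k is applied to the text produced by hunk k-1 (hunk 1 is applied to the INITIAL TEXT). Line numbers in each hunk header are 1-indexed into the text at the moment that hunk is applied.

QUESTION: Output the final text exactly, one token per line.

Answer: hvu
jsycl
alc
asm
sxrm
tct
hfmy
onwd
hfsr
gqfj
suvri
bxzx
ycsnx

Derivation:
Hunk 1: at line 5 remove [pdou,fgdo] add [gifs] -> 12 lines: hvu jsycl alc eyl bukb nsx gifs gsjzo xjg suvri bxzx ycsnx
Hunk 2: at line 6 remove [gsjzo,xjg] add [hfsr,gqfj] -> 12 lines: hvu jsycl alc eyl bukb nsx gifs hfsr gqfj suvri bxzx ycsnx
Hunk 3: at line 3 remove [eyl,bukb,nsx] add [asm,sxrm,oaidd] -> 12 lines: hvu jsycl alc asm sxrm oaidd gifs hfsr gqfj suvri bxzx ycsnx
Hunk 4: at line 5 remove [gifs] add [ddk,pmo] -> 13 lines: hvu jsycl alc asm sxrm oaidd ddk pmo hfsr gqfj suvri bxzx ycsnx
Hunk 5: at line 5 remove [oaidd,ddk,pmo] add [tct,ewm,onwd] -> 13 lines: hvu jsycl alc asm sxrm tct ewm onwd hfsr gqfj suvri bxzx ycsnx
Hunk 6: at line 6 remove [ewm] add [hfmy] -> 13 lines: hvu jsycl alc asm sxrm tct hfmy onwd hfsr gqfj suvri bxzx ycsnx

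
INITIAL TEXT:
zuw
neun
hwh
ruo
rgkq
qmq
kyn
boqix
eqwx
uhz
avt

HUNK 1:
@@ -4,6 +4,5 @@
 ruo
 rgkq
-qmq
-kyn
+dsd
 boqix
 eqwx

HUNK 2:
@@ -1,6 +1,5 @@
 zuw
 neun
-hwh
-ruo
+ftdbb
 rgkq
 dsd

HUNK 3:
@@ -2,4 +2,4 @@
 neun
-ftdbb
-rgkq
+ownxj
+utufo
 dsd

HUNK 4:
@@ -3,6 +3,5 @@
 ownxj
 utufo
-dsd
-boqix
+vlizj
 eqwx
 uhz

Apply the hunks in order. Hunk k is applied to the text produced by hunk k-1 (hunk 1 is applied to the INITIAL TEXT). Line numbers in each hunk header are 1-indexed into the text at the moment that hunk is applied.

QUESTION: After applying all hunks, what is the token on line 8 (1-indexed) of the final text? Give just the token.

Answer: avt

Derivation:
Hunk 1: at line 4 remove [qmq,kyn] add [dsd] -> 10 lines: zuw neun hwh ruo rgkq dsd boqix eqwx uhz avt
Hunk 2: at line 1 remove [hwh,ruo] add [ftdbb] -> 9 lines: zuw neun ftdbb rgkq dsd boqix eqwx uhz avt
Hunk 3: at line 2 remove [ftdbb,rgkq] add [ownxj,utufo] -> 9 lines: zuw neun ownxj utufo dsd boqix eqwx uhz avt
Hunk 4: at line 3 remove [dsd,boqix] add [vlizj] -> 8 lines: zuw neun ownxj utufo vlizj eqwx uhz avt
Final line 8: avt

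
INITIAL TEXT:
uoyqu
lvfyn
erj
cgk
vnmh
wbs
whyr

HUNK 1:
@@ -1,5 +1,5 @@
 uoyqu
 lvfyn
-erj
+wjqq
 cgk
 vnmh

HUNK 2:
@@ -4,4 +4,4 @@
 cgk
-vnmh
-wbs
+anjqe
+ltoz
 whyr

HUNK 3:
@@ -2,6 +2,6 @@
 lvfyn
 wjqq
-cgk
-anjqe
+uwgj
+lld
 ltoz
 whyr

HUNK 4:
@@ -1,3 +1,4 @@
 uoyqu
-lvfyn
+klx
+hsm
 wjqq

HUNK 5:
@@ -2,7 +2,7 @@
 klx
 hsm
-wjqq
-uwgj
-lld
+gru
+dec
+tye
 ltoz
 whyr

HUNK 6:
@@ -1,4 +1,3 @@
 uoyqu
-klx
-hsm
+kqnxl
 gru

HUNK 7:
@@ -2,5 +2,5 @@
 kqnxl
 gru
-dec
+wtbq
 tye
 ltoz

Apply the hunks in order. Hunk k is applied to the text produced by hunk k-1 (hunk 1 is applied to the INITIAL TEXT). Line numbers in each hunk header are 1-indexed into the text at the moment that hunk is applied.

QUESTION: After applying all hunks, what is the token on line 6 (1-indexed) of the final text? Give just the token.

Hunk 1: at line 1 remove [erj] add [wjqq] -> 7 lines: uoyqu lvfyn wjqq cgk vnmh wbs whyr
Hunk 2: at line 4 remove [vnmh,wbs] add [anjqe,ltoz] -> 7 lines: uoyqu lvfyn wjqq cgk anjqe ltoz whyr
Hunk 3: at line 2 remove [cgk,anjqe] add [uwgj,lld] -> 7 lines: uoyqu lvfyn wjqq uwgj lld ltoz whyr
Hunk 4: at line 1 remove [lvfyn] add [klx,hsm] -> 8 lines: uoyqu klx hsm wjqq uwgj lld ltoz whyr
Hunk 5: at line 2 remove [wjqq,uwgj,lld] add [gru,dec,tye] -> 8 lines: uoyqu klx hsm gru dec tye ltoz whyr
Hunk 6: at line 1 remove [klx,hsm] add [kqnxl] -> 7 lines: uoyqu kqnxl gru dec tye ltoz whyr
Hunk 7: at line 2 remove [dec] add [wtbq] -> 7 lines: uoyqu kqnxl gru wtbq tye ltoz whyr
Final line 6: ltoz

Answer: ltoz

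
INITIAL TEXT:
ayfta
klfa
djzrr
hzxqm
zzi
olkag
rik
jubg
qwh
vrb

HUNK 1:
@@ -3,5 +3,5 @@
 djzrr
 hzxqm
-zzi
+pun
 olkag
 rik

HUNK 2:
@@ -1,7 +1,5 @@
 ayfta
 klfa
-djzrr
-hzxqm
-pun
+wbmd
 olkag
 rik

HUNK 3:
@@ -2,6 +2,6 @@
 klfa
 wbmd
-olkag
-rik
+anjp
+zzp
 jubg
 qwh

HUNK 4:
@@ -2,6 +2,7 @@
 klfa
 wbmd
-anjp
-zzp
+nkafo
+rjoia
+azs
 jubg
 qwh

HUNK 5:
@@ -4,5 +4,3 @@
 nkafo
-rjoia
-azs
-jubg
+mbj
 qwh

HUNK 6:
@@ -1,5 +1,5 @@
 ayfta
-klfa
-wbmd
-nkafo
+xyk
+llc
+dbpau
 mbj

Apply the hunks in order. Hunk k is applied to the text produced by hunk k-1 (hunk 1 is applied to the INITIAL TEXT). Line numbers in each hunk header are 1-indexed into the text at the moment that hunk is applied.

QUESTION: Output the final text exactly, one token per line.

Answer: ayfta
xyk
llc
dbpau
mbj
qwh
vrb

Derivation:
Hunk 1: at line 3 remove [zzi] add [pun] -> 10 lines: ayfta klfa djzrr hzxqm pun olkag rik jubg qwh vrb
Hunk 2: at line 1 remove [djzrr,hzxqm,pun] add [wbmd] -> 8 lines: ayfta klfa wbmd olkag rik jubg qwh vrb
Hunk 3: at line 2 remove [olkag,rik] add [anjp,zzp] -> 8 lines: ayfta klfa wbmd anjp zzp jubg qwh vrb
Hunk 4: at line 2 remove [anjp,zzp] add [nkafo,rjoia,azs] -> 9 lines: ayfta klfa wbmd nkafo rjoia azs jubg qwh vrb
Hunk 5: at line 4 remove [rjoia,azs,jubg] add [mbj] -> 7 lines: ayfta klfa wbmd nkafo mbj qwh vrb
Hunk 6: at line 1 remove [klfa,wbmd,nkafo] add [xyk,llc,dbpau] -> 7 lines: ayfta xyk llc dbpau mbj qwh vrb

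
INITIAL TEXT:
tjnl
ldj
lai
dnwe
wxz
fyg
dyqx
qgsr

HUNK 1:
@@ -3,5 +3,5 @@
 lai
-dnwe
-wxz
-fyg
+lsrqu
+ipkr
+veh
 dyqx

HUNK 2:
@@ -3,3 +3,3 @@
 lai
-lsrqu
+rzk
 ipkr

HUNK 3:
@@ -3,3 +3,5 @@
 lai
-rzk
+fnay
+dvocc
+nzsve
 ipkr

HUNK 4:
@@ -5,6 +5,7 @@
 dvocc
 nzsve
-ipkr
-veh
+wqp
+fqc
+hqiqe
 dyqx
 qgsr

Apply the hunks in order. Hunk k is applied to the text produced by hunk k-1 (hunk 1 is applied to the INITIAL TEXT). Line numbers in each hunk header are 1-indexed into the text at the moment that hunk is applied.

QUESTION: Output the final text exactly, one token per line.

Answer: tjnl
ldj
lai
fnay
dvocc
nzsve
wqp
fqc
hqiqe
dyqx
qgsr

Derivation:
Hunk 1: at line 3 remove [dnwe,wxz,fyg] add [lsrqu,ipkr,veh] -> 8 lines: tjnl ldj lai lsrqu ipkr veh dyqx qgsr
Hunk 2: at line 3 remove [lsrqu] add [rzk] -> 8 lines: tjnl ldj lai rzk ipkr veh dyqx qgsr
Hunk 3: at line 3 remove [rzk] add [fnay,dvocc,nzsve] -> 10 lines: tjnl ldj lai fnay dvocc nzsve ipkr veh dyqx qgsr
Hunk 4: at line 5 remove [ipkr,veh] add [wqp,fqc,hqiqe] -> 11 lines: tjnl ldj lai fnay dvocc nzsve wqp fqc hqiqe dyqx qgsr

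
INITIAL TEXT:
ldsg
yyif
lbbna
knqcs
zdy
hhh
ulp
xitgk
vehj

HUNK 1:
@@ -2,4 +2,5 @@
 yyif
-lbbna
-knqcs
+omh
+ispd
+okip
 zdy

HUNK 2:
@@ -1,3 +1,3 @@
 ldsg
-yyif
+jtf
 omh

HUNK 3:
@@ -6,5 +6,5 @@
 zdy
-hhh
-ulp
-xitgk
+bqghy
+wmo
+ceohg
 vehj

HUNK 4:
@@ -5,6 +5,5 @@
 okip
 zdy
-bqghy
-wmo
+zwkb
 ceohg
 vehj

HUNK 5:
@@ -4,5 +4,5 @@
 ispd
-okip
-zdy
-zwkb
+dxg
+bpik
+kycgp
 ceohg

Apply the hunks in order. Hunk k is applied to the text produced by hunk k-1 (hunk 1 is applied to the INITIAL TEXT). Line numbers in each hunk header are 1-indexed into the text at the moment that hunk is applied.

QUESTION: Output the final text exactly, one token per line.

Answer: ldsg
jtf
omh
ispd
dxg
bpik
kycgp
ceohg
vehj

Derivation:
Hunk 1: at line 2 remove [lbbna,knqcs] add [omh,ispd,okip] -> 10 lines: ldsg yyif omh ispd okip zdy hhh ulp xitgk vehj
Hunk 2: at line 1 remove [yyif] add [jtf] -> 10 lines: ldsg jtf omh ispd okip zdy hhh ulp xitgk vehj
Hunk 3: at line 6 remove [hhh,ulp,xitgk] add [bqghy,wmo,ceohg] -> 10 lines: ldsg jtf omh ispd okip zdy bqghy wmo ceohg vehj
Hunk 4: at line 5 remove [bqghy,wmo] add [zwkb] -> 9 lines: ldsg jtf omh ispd okip zdy zwkb ceohg vehj
Hunk 5: at line 4 remove [okip,zdy,zwkb] add [dxg,bpik,kycgp] -> 9 lines: ldsg jtf omh ispd dxg bpik kycgp ceohg vehj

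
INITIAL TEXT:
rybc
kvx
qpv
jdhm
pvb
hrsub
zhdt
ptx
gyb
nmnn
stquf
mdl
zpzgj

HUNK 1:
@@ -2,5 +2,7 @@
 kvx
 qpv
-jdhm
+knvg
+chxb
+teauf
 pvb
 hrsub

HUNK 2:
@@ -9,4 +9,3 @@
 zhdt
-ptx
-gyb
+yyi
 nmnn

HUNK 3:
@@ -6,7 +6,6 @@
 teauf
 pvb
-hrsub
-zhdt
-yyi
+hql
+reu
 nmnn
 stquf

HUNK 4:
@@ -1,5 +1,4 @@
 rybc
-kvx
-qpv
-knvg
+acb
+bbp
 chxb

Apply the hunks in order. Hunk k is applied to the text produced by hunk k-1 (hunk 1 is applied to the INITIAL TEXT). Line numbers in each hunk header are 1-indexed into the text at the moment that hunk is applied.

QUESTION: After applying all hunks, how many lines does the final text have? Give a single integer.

Hunk 1: at line 2 remove [jdhm] add [knvg,chxb,teauf] -> 15 lines: rybc kvx qpv knvg chxb teauf pvb hrsub zhdt ptx gyb nmnn stquf mdl zpzgj
Hunk 2: at line 9 remove [ptx,gyb] add [yyi] -> 14 lines: rybc kvx qpv knvg chxb teauf pvb hrsub zhdt yyi nmnn stquf mdl zpzgj
Hunk 3: at line 6 remove [hrsub,zhdt,yyi] add [hql,reu] -> 13 lines: rybc kvx qpv knvg chxb teauf pvb hql reu nmnn stquf mdl zpzgj
Hunk 4: at line 1 remove [kvx,qpv,knvg] add [acb,bbp] -> 12 lines: rybc acb bbp chxb teauf pvb hql reu nmnn stquf mdl zpzgj
Final line count: 12

Answer: 12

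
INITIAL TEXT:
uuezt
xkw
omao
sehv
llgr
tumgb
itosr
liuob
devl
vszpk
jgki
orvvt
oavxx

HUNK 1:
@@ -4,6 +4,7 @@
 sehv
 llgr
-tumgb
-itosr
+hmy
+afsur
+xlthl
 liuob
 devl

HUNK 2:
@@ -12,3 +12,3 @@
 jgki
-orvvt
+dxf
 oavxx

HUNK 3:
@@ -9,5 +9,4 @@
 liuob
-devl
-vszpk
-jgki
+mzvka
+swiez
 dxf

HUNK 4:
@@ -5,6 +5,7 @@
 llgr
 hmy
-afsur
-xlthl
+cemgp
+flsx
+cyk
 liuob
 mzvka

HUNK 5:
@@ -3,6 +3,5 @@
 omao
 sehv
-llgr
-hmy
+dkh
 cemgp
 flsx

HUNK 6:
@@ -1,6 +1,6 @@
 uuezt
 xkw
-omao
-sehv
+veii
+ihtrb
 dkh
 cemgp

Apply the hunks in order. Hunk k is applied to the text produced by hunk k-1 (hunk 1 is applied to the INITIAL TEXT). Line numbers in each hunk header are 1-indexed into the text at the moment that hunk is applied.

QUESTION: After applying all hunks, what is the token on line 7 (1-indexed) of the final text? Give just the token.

Hunk 1: at line 4 remove [tumgb,itosr] add [hmy,afsur,xlthl] -> 14 lines: uuezt xkw omao sehv llgr hmy afsur xlthl liuob devl vszpk jgki orvvt oavxx
Hunk 2: at line 12 remove [orvvt] add [dxf] -> 14 lines: uuezt xkw omao sehv llgr hmy afsur xlthl liuob devl vszpk jgki dxf oavxx
Hunk 3: at line 9 remove [devl,vszpk,jgki] add [mzvka,swiez] -> 13 lines: uuezt xkw omao sehv llgr hmy afsur xlthl liuob mzvka swiez dxf oavxx
Hunk 4: at line 5 remove [afsur,xlthl] add [cemgp,flsx,cyk] -> 14 lines: uuezt xkw omao sehv llgr hmy cemgp flsx cyk liuob mzvka swiez dxf oavxx
Hunk 5: at line 3 remove [llgr,hmy] add [dkh] -> 13 lines: uuezt xkw omao sehv dkh cemgp flsx cyk liuob mzvka swiez dxf oavxx
Hunk 6: at line 1 remove [omao,sehv] add [veii,ihtrb] -> 13 lines: uuezt xkw veii ihtrb dkh cemgp flsx cyk liuob mzvka swiez dxf oavxx
Final line 7: flsx

Answer: flsx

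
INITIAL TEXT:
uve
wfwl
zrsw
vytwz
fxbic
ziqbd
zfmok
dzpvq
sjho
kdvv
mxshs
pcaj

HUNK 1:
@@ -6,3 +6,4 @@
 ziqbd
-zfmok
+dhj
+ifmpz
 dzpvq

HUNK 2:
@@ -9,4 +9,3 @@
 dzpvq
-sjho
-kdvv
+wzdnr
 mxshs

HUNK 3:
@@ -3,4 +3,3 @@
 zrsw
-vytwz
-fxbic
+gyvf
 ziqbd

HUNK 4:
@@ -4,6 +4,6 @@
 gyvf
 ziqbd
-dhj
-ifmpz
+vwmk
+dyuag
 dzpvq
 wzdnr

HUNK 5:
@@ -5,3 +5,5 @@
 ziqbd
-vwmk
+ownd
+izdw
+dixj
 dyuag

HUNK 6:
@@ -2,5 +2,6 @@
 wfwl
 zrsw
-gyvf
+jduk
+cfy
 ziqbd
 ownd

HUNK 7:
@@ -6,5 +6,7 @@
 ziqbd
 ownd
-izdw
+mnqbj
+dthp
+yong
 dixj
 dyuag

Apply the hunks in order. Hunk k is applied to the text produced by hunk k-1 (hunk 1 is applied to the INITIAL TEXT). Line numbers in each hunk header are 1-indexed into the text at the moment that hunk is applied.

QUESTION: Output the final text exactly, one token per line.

Hunk 1: at line 6 remove [zfmok] add [dhj,ifmpz] -> 13 lines: uve wfwl zrsw vytwz fxbic ziqbd dhj ifmpz dzpvq sjho kdvv mxshs pcaj
Hunk 2: at line 9 remove [sjho,kdvv] add [wzdnr] -> 12 lines: uve wfwl zrsw vytwz fxbic ziqbd dhj ifmpz dzpvq wzdnr mxshs pcaj
Hunk 3: at line 3 remove [vytwz,fxbic] add [gyvf] -> 11 lines: uve wfwl zrsw gyvf ziqbd dhj ifmpz dzpvq wzdnr mxshs pcaj
Hunk 4: at line 4 remove [dhj,ifmpz] add [vwmk,dyuag] -> 11 lines: uve wfwl zrsw gyvf ziqbd vwmk dyuag dzpvq wzdnr mxshs pcaj
Hunk 5: at line 5 remove [vwmk] add [ownd,izdw,dixj] -> 13 lines: uve wfwl zrsw gyvf ziqbd ownd izdw dixj dyuag dzpvq wzdnr mxshs pcaj
Hunk 6: at line 2 remove [gyvf] add [jduk,cfy] -> 14 lines: uve wfwl zrsw jduk cfy ziqbd ownd izdw dixj dyuag dzpvq wzdnr mxshs pcaj
Hunk 7: at line 6 remove [izdw] add [mnqbj,dthp,yong] -> 16 lines: uve wfwl zrsw jduk cfy ziqbd ownd mnqbj dthp yong dixj dyuag dzpvq wzdnr mxshs pcaj

Answer: uve
wfwl
zrsw
jduk
cfy
ziqbd
ownd
mnqbj
dthp
yong
dixj
dyuag
dzpvq
wzdnr
mxshs
pcaj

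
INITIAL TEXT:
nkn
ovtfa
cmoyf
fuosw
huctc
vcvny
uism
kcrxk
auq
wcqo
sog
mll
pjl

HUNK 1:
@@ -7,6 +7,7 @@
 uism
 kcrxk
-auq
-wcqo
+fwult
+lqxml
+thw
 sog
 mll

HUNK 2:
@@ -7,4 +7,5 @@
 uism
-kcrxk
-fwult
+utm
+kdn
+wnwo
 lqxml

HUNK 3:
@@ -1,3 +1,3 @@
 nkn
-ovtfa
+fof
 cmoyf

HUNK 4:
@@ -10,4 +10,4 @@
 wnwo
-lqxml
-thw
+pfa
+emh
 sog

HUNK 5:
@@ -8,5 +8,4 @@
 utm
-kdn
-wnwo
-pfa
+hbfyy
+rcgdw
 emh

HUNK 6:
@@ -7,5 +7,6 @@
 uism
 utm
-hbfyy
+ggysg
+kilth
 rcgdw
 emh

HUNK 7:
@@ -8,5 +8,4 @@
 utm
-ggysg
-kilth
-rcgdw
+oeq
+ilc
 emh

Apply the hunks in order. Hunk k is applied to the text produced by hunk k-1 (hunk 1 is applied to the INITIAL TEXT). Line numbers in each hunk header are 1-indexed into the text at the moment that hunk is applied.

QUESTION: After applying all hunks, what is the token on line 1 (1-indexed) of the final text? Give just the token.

Hunk 1: at line 7 remove [auq,wcqo] add [fwult,lqxml,thw] -> 14 lines: nkn ovtfa cmoyf fuosw huctc vcvny uism kcrxk fwult lqxml thw sog mll pjl
Hunk 2: at line 7 remove [kcrxk,fwult] add [utm,kdn,wnwo] -> 15 lines: nkn ovtfa cmoyf fuosw huctc vcvny uism utm kdn wnwo lqxml thw sog mll pjl
Hunk 3: at line 1 remove [ovtfa] add [fof] -> 15 lines: nkn fof cmoyf fuosw huctc vcvny uism utm kdn wnwo lqxml thw sog mll pjl
Hunk 4: at line 10 remove [lqxml,thw] add [pfa,emh] -> 15 lines: nkn fof cmoyf fuosw huctc vcvny uism utm kdn wnwo pfa emh sog mll pjl
Hunk 5: at line 8 remove [kdn,wnwo,pfa] add [hbfyy,rcgdw] -> 14 lines: nkn fof cmoyf fuosw huctc vcvny uism utm hbfyy rcgdw emh sog mll pjl
Hunk 6: at line 7 remove [hbfyy] add [ggysg,kilth] -> 15 lines: nkn fof cmoyf fuosw huctc vcvny uism utm ggysg kilth rcgdw emh sog mll pjl
Hunk 7: at line 8 remove [ggysg,kilth,rcgdw] add [oeq,ilc] -> 14 lines: nkn fof cmoyf fuosw huctc vcvny uism utm oeq ilc emh sog mll pjl
Final line 1: nkn

Answer: nkn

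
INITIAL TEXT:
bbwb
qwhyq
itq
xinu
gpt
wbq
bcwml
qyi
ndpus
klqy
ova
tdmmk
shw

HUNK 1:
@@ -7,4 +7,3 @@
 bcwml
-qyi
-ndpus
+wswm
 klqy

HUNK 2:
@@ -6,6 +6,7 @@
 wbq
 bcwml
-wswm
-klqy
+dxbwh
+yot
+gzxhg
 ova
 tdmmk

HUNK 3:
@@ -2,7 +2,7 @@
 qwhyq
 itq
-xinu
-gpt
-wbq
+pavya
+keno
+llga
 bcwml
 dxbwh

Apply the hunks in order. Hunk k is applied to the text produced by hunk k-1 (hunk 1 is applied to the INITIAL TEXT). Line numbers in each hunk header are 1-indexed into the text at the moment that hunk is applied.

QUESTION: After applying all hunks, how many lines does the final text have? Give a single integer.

Answer: 13

Derivation:
Hunk 1: at line 7 remove [qyi,ndpus] add [wswm] -> 12 lines: bbwb qwhyq itq xinu gpt wbq bcwml wswm klqy ova tdmmk shw
Hunk 2: at line 6 remove [wswm,klqy] add [dxbwh,yot,gzxhg] -> 13 lines: bbwb qwhyq itq xinu gpt wbq bcwml dxbwh yot gzxhg ova tdmmk shw
Hunk 3: at line 2 remove [xinu,gpt,wbq] add [pavya,keno,llga] -> 13 lines: bbwb qwhyq itq pavya keno llga bcwml dxbwh yot gzxhg ova tdmmk shw
Final line count: 13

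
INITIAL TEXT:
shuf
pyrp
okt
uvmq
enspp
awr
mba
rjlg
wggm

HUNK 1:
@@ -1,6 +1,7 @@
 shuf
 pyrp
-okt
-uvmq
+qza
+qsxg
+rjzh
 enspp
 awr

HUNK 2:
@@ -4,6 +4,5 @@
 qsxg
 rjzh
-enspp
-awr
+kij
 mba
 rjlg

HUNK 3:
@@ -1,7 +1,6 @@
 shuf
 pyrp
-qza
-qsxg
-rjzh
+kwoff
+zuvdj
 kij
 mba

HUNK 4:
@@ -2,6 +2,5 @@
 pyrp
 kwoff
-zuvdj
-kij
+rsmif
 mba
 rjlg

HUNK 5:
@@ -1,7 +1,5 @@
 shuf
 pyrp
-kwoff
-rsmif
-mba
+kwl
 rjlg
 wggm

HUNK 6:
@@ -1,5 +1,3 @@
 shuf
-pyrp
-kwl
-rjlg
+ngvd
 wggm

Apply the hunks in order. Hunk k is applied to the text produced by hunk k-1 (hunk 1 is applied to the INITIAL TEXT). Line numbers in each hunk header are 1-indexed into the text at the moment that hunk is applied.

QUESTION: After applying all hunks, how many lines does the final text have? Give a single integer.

Hunk 1: at line 1 remove [okt,uvmq] add [qza,qsxg,rjzh] -> 10 lines: shuf pyrp qza qsxg rjzh enspp awr mba rjlg wggm
Hunk 2: at line 4 remove [enspp,awr] add [kij] -> 9 lines: shuf pyrp qza qsxg rjzh kij mba rjlg wggm
Hunk 3: at line 1 remove [qza,qsxg,rjzh] add [kwoff,zuvdj] -> 8 lines: shuf pyrp kwoff zuvdj kij mba rjlg wggm
Hunk 4: at line 2 remove [zuvdj,kij] add [rsmif] -> 7 lines: shuf pyrp kwoff rsmif mba rjlg wggm
Hunk 5: at line 1 remove [kwoff,rsmif,mba] add [kwl] -> 5 lines: shuf pyrp kwl rjlg wggm
Hunk 6: at line 1 remove [pyrp,kwl,rjlg] add [ngvd] -> 3 lines: shuf ngvd wggm
Final line count: 3

Answer: 3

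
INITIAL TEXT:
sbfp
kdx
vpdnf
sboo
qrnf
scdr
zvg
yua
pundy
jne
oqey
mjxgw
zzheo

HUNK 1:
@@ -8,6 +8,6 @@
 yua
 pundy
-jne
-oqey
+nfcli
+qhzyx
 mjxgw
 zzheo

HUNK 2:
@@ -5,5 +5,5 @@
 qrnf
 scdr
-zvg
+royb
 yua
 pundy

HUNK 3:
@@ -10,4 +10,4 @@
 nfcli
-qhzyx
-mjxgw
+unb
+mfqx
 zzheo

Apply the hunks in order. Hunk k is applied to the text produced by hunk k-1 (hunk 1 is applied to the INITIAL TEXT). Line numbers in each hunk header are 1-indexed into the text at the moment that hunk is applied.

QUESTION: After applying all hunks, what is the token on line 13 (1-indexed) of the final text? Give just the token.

Hunk 1: at line 8 remove [jne,oqey] add [nfcli,qhzyx] -> 13 lines: sbfp kdx vpdnf sboo qrnf scdr zvg yua pundy nfcli qhzyx mjxgw zzheo
Hunk 2: at line 5 remove [zvg] add [royb] -> 13 lines: sbfp kdx vpdnf sboo qrnf scdr royb yua pundy nfcli qhzyx mjxgw zzheo
Hunk 3: at line 10 remove [qhzyx,mjxgw] add [unb,mfqx] -> 13 lines: sbfp kdx vpdnf sboo qrnf scdr royb yua pundy nfcli unb mfqx zzheo
Final line 13: zzheo

Answer: zzheo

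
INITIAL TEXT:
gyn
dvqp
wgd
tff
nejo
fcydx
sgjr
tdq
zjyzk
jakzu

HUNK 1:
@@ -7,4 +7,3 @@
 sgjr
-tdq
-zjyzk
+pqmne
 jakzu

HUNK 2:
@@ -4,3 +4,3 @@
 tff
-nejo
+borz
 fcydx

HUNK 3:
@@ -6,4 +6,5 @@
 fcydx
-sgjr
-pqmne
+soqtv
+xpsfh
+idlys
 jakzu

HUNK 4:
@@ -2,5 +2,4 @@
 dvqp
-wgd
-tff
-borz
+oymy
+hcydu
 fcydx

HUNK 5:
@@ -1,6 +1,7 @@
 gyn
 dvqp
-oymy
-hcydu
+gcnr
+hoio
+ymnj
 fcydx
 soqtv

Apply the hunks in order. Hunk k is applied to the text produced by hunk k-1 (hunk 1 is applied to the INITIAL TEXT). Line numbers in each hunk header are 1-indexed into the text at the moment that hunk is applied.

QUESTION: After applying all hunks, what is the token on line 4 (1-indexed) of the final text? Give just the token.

Hunk 1: at line 7 remove [tdq,zjyzk] add [pqmne] -> 9 lines: gyn dvqp wgd tff nejo fcydx sgjr pqmne jakzu
Hunk 2: at line 4 remove [nejo] add [borz] -> 9 lines: gyn dvqp wgd tff borz fcydx sgjr pqmne jakzu
Hunk 3: at line 6 remove [sgjr,pqmne] add [soqtv,xpsfh,idlys] -> 10 lines: gyn dvqp wgd tff borz fcydx soqtv xpsfh idlys jakzu
Hunk 4: at line 2 remove [wgd,tff,borz] add [oymy,hcydu] -> 9 lines: gyn dvqp oymy hcydu fcydx soqtv xpsfh idlys jakzu
Hunk 5: at line 1 remove [oymy,hcydu] add [gcnr,hoio,ymnj] -> 10 lines: gyn dvqp gcnr hoio ymnj fcydx soqtv xpsfh idlys jakzu
Final line 4: hoio

Answer: hoio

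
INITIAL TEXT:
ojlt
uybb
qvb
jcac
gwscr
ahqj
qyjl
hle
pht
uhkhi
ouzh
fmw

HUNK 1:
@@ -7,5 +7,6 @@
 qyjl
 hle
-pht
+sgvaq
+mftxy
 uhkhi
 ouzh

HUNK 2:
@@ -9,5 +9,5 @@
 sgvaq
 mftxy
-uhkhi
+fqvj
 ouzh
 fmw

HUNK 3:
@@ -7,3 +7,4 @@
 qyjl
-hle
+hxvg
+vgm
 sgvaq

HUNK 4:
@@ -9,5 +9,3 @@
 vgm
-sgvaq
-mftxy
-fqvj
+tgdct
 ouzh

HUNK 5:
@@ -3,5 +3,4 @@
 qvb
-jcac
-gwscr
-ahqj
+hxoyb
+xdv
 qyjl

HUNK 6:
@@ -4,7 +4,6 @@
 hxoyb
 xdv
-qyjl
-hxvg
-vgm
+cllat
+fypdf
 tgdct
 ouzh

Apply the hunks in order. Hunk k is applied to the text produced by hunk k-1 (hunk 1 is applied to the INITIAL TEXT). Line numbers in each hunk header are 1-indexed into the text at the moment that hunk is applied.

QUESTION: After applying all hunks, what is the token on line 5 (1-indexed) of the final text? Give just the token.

Answer: xdv

Derivation:
Hunk 1: at line 7 remove [pht] add [sgvaq,mftxy] -> 13 lines: ojlt uybb qvb jcac gwscr ahqj qyjl hle sgvaq mftxy uhkhi ouzh fmw
Hunk 2: at line 9 remove [uhkhi] add [fqvj] -> 13 lines: ojlt uybb qvb jcac gwscr ahqj qyjl hle sgvaq mftxy fqvj ouzh fmw
Hunk 3: at line 7 remove [hle] add [hxvg,vgm] -> 14 lines: ojlt uybb qvb jcac gwscr ahqj qyjl hxvg vgm sgvaq mftxy fqvj ouzh fmw
Hunk 4: at line 9 remove [sgvaq,mftxy,fqvj] add [tgdct] -> 12 lines: ojlt uybb qvb jcac gwscr ahqj qyjl hxvg vgm tgdct ouzh fmw
Hunk 5: at line 3 remove [jcac,gwscr,ahqj] add [hxoyb,xdv] -> 11 lines: ojlt uybb qvb hxoyb xdv qyjl hxvg vgm tgdct ouzh fmw
Hunk 6: at line 4 remove [qyjl,hxvg,vgm] add [cllat,fypdf] -> 10 lines: ojlt uybb qvb hxoyb xdv cllat fypdf tgdct ouzh fmw
Final line 5: xdv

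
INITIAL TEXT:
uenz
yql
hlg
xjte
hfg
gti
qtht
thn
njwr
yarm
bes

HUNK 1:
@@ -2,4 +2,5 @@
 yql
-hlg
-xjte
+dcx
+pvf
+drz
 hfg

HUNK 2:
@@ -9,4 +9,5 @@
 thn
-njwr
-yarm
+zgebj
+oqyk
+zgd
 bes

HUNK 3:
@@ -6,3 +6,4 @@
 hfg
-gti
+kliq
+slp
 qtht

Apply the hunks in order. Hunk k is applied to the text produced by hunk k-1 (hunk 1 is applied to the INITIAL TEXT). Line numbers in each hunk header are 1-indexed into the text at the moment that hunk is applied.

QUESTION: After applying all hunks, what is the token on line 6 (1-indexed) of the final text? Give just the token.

Hunk 1: at line 2 remove [hlg,xjte] add [dcx,pvf,drz] -> 12 lines: uenz yql dcx pvf drz hfg gti qtht thn njwr yarm bes
Hunk 2: at line 9 remove [njwr,yarm] add [zgebj,oqyk,zgd] -> 13 lines: uenz yql dcx pvf drz hfg gti qtht thn zgebj oqyk zgd bes
Hunk 3: at line 6 remove [gti] add [kliq,slp] -> 14 lines: uenz yql dcx pvf drz hfg kliq slp qtht thn zgebj oqyk zgd bes
Final line 6: hfg

Answer: hfg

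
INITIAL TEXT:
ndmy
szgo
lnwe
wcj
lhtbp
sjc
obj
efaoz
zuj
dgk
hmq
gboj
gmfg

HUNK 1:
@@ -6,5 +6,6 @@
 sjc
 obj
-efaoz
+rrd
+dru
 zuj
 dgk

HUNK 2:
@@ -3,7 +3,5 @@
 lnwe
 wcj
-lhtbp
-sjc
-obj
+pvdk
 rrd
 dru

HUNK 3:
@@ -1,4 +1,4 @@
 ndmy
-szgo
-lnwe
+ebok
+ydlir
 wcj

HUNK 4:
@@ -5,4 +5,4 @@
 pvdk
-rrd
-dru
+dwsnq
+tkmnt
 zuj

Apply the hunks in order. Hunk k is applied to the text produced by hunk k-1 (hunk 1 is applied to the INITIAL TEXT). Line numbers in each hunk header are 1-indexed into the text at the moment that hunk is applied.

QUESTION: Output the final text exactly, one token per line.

Answer: ndmy
ebok
ydlir
wcj
pvdk
dwsnq
tkmnt
zuj
dgk
hmq
gboj
gmfg

Derivation:
Hunk 1: at line 6 remove [efaoz] add [rrd,dru] -> 14 lines: ndmy szgo lnwe wcj lhtbp sjc obj rrd dru zuj dgk hmq gboj gmfg
Hunk 2: at line 3 remove [lhtbp,sjc,obj] add [pvdk] -> 12 lines: ndmy szgo lnwe wcj pvdk rrd dru zuj dgk hmq gboj gmfg
Hunk 3: at line 1 remove [szgo,lnwe] add [ebok,ydlir] -> 12 lines: ndmy ebok ydlir wcj pvdk rrd dru zuj dgk hmq gboj gmfg
Hunk 4: at line 5 remove [rrd,dru] add [dwsnq,tkmnt] -> 12 lines: ndmy ebok ydlir wcj pvdk dwsnq tkmnt zuj dgk hmq gboj gmfg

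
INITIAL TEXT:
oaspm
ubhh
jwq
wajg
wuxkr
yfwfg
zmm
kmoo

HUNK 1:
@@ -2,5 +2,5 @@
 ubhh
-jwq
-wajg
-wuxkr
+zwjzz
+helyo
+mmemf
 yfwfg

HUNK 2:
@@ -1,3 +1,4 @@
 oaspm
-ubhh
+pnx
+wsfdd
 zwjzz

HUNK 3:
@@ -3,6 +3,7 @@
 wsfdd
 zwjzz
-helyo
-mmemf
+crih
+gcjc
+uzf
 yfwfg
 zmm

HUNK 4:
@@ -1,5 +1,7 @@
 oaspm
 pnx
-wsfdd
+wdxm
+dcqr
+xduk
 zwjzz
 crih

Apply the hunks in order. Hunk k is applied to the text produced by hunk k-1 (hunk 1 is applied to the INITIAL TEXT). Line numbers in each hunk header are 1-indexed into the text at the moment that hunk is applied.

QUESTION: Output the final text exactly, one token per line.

Hunk 1: at line 2 remove [jwq,wajg,wuxkr] add [zwjzz,helyo,mmemf] -> 8 lines: oaspm ubhh zwjzz helyo mmemf yfwfg zmm kmoo
Hunk 2: at line 1 remove [ubhh] add [pnx,wsfdd] -> 9 lines: oaspm pnx wsfdd zwjzz helyo mmemf yfwfg zmm kmoo
Hunk 3: at line 3 remove [helyo,mmemf] add [crih,gcjc,uzf] -> 10 lines: oaspm pnx wsfdd zwjzz crih gcjc uzf yfwfg zmm kmoo
Hunk 4: at line 1 remove [wsfdd] add [wdxm,dcqr,xduk] -> 12 lines: oaspm pnx wdxm dcqr xduk zwjzz crih gcjc uzf yfwfg zmm kmoo

Answer: oaspm
pnx
wdxm
dcqr
xduk
zwjzz
crih
gcjc
uzf
yfwfg
zmm
kmoo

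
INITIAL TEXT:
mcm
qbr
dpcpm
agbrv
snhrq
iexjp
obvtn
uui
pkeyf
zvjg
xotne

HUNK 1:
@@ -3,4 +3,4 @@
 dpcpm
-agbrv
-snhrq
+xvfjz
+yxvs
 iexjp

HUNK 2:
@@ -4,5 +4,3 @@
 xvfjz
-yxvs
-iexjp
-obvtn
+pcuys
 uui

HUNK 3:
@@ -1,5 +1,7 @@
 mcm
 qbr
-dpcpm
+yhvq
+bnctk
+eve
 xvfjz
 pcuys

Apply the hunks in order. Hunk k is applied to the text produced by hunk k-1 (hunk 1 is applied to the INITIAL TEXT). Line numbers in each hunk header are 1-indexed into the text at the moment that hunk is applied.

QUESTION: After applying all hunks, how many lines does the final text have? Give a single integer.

Answer: 11

Derivation:
Hunk 1: at line 3 remove [agbrv,snhrq] add [xvfjz,yxvs] -> 11 lines: mcm qbr dpcpm xvfjz yxvs iexjp obvtn uui pkeyf zvjg xotne
Hunk 2: at line 4 remove [yxvs,iexjp,obvtn] add [pcuys] -> 9 lines: mcm qbr dpcpm xvfjz pcuys uui pkeyf zvjg xotne
Hunk 3: at line 1 remove [dpcpm] add [yhvq,bnctk,eve] -> 11 lines: mcm qbr yhvq bnctk eve xvfjz pcuys uui pkeyf zvjg xotne
Final line count: 11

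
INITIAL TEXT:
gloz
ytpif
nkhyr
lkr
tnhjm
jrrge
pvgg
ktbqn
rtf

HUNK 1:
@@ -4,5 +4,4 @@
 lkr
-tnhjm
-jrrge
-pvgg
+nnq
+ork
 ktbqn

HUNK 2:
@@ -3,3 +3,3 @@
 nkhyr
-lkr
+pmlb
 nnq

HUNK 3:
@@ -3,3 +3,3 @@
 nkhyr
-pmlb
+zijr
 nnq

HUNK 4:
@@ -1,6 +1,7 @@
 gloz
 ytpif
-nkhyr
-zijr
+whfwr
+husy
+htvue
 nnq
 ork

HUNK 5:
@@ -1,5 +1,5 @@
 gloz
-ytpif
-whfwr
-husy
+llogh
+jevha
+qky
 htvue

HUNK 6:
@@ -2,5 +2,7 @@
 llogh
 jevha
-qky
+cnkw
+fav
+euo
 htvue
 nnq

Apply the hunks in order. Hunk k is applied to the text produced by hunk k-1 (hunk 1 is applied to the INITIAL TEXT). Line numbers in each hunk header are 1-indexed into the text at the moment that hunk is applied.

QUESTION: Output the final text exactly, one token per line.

Hunk 1: at line 4 remove [tnhjm,jrrge,pvgg] add [nnq,ork] -> 8 lines: gloz ytpif nkhyr lkr nnq ork ktbqn rtf
Hunk 2: at line 3 remove [lkr] add [pmlb] -> 8 lines: gloz ytpif nkhyr pmlb nnq ork ktbqn rtf
Hunk 3: at line 3 remove [pmlb] add [zijr] -> 8 lines: gloz ytpif nkhyr zijr nnq ork ktbqn rtf
Hunk 4: at line 1 remove [nkhyr,zijr] add [whfwr,husy,htvue] -> 9 lines: gloz ytpif whfwr husy htvue nnq ork ktbqn rtf
Hunk 5: at line 1 remove [ytpif,whfwr,husy] add [llogh,jevha,qky] -> 9 lines: gloz llogh jevha qky htvue nnq ork ktbqn rtf
Hunk 6: at line 2 remove [qky] add [cnkw,fav,euo] -> 11 lines: gloz llogh jevha cnkw fav euo htvue nnq ork ktbqn rtf

Answer: gloz
llogh
jevha
cnkw
fav
euo
htvue
nnq
ork
ktbqn
rtf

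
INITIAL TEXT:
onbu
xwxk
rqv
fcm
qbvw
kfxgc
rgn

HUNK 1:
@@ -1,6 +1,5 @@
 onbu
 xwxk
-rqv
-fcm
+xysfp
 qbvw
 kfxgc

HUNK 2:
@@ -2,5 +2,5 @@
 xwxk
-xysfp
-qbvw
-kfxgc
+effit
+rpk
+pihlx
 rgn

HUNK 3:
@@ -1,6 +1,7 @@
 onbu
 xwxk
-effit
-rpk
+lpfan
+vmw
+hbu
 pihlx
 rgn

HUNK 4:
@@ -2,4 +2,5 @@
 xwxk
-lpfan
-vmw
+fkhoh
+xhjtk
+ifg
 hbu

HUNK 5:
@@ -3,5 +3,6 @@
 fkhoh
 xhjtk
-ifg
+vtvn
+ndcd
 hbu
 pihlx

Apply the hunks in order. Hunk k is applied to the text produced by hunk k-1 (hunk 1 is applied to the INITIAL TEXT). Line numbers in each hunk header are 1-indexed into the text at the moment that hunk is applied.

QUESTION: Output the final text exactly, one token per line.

Answer: onbu
xwxk
fkhoh
xhjtk
vtvn
ndcd
hbu
pihlx
rgn

Derivation:
Hunk 1: at line 1 remove [rqv,fcm] add [xysfp] -> 6 lines: onbu xwxk xysfp qbvw kfxgc rgn
Hunk 2: at line 2 remove [xysfp,qbvw,kfxgc] add [effit,rpk,pihlx] -> 6 lines: onbu xwxk effit rpk pihlx rgn
Hunk 3: at line 1 remove [effit,rpk] add [lpfan,vmw,hbu] -> 7 lines: onbu xwxk lpfan vmw hbu pihlx rgn
Hunk 4: at line 2 remove [lpfan,vmw] add [fkhoh,xhjtk,ifg] -> 8 lines: onbu xwxk fkhoh xhjtk ifg hbu pihlx rgn
Hunk 5: at line 3 remove [ifg] add [vtvn,ndcd] -> 9 lines: onbu xwxk fkhoh xhjtk vtvn ndcd hbu pihlx rgn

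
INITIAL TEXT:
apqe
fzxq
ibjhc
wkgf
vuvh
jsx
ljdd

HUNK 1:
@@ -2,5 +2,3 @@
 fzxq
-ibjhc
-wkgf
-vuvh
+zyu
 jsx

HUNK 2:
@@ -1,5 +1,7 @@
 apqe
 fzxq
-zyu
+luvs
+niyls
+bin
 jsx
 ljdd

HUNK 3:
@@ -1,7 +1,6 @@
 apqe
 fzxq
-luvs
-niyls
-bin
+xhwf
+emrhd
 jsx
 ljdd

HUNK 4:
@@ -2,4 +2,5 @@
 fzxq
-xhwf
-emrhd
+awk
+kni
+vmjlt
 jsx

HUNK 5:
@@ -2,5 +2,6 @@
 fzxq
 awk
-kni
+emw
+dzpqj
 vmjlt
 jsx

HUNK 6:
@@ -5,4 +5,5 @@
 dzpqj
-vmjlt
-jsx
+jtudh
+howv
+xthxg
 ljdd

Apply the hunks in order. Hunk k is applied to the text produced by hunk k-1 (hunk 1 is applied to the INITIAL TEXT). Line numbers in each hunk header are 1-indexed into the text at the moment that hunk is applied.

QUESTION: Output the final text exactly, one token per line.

Answer: apqe
fzxq
awk
emw
dzpqj
jtudh
howv
xthxg
ljdd

Derivation:
Hunk 1: at line 2 remove [ibjhc,wkgf,vuvh] add [zyu] -> 5 lines: apqe fzxq zyu jsx ljdd
Hunk 2: at line 1 remove [zyu] add [luvs,niyls,bin] -> 7 lines: apqe fzxq luvs niyls bin jsx ljdd
Hunk 3: at line 1 remove [luvs,niyls,bin] add [xhwf,emrhd] -> 6 lines: apqe fzxq xhwf emrhd jsx ljdd
Hunk 4: at line 2 remove [xhwf,emrhd] add [awk,kni,vmjlt] -> 7 lines: apqe fzxq awk kni vmjlt jsx ljdd
Hunk 5: at line 2 remove [kni] add [emw,dzpqj] -> 8 lines: apqe fzxq awk emw dzpqj vmjlt jsx ljdd
Hunk 6: at line 5 remove [vmjlt,jsx] add [jtudh,howv,xthxg] -> 9 lines: apqe fzxq awk emw dzpqj jtudh howv xthxg ljdd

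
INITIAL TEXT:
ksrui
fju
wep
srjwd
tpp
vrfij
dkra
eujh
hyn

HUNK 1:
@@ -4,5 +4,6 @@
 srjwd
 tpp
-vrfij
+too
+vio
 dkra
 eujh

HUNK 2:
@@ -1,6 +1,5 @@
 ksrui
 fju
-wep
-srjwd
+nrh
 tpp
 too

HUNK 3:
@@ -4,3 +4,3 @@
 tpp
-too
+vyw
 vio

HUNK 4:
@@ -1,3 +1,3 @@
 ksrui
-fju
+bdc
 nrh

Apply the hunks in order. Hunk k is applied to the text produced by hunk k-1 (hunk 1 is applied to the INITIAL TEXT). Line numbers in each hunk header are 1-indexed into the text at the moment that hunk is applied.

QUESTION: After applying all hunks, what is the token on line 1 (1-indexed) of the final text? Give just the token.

Hunk 1: at line 4 remove [vrfij] add [too,vio] -> 10 lines: ksrui fju wep srjwd tpp too vio dkra eujh hyn
Hunk 2: at line 1 remove [wep,srjwd] add [nrh] -> 9 lines: ksrui fju nrh tpp too vio dkra eujh hyn
Hunk 3: at line 4 remove [too] add [vyw] -> 9 lines: ksrui fju nrh tpp vyw vio dkra eujh hyn
Hunk 4: at line 1 remove [fju] add [bdc] -> 9 lines: ksrui bdc nrh tpp vyw vio dkra eujh hyn
Final line 1: ksrui

Answer: ksrui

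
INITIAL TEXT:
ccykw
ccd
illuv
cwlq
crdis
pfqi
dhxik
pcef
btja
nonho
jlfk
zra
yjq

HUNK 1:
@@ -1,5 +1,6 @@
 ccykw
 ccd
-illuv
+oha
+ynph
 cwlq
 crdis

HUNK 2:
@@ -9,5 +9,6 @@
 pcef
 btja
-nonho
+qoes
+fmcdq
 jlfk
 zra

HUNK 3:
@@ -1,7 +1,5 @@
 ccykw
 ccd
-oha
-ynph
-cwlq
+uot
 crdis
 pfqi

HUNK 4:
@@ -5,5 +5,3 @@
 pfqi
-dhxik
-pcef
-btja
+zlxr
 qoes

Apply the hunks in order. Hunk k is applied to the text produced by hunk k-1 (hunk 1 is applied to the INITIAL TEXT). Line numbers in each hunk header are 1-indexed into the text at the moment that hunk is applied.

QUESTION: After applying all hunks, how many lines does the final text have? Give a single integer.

Answer: 11

Derivation:
Hunk 1: at line 1 remove [illuv] add [oha,ynph] -> 14 lines: ccykw ccd oha ynph cwlq crdis pfqi dhxik pcef btja nonho jlfk zra yjq
Hunk 2: at line 9 remove [nonho] add [qoes,fmcdq] -> 15 lines: ccykw ccd oha ynph cwlq crdis pfqi dhxik pcef btja qoes fmcdq jlfk zra yjq
Hunk 3: at line 1 remove [oha,ynph,cwlq] add [uot] -> 13 lines: ccykw ccd uot crdis pfqi dhxik pcef btja qoes fmcdq jlfk zra yjq
Hunk 4: at line 5 remove [dhxik,pcef,btja] add [zlxr] -> 11 lines: ccykw ccd uot crdis pfqi zlxr qoes fmcdq jlfk zra yjq
Final line count: 11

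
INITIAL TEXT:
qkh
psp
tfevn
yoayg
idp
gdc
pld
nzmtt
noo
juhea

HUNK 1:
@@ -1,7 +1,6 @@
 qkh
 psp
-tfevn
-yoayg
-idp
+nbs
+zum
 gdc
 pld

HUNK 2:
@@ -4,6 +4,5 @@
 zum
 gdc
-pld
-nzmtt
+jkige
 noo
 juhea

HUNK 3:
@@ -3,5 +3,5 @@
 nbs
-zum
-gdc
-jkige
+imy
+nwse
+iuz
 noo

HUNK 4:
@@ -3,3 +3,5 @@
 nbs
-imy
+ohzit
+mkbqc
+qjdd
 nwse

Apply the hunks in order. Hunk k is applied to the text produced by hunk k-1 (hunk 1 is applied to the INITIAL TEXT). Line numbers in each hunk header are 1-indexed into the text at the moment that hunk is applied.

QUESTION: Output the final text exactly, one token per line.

Hunk 1: at line 1 remove [tfevn,yoayg,idp] add [nbs,zum] -> 9 lines: qkh psp nbs zum gdc pld nzmtt noo juhea
Hunk 2: at line 4 remove [pld,nzmtt] add [jkige] -> 8 lines: qkh psp nbs zum gdc jkige noo juhea
Hunk 3: at line 3 remove [zum,gdc,jkige] add [imy,nwse,iuz] -> 8 lines: qkh psp nbs imy nwse iuz noo juhea
Hunk 4: at line 3 remove [imy] add [ohzit,mkbqc,qjdd] -> 10 lines: qkh psp nbs ohzit mkbqc qjdd nwse iuz noo juhea

Answer: qkh
psp
nbs
ohzit
mkbqc
qjdd
nwse
iuz
noo
juhea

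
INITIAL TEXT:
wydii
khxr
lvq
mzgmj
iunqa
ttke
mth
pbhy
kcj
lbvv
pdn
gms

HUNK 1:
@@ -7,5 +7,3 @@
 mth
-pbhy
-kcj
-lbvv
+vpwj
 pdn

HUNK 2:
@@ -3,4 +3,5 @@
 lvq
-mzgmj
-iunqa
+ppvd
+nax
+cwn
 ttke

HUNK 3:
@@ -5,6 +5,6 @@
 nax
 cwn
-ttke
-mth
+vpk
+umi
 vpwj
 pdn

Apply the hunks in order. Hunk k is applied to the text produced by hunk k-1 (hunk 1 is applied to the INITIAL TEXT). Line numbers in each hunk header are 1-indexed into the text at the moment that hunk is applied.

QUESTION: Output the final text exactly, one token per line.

Hunk 1: at line 7 remove [pbhy,kcj,lbvv] add [vpwj] -> 10 lines: wydii khxr lvq mzgmj iunqa ttke mth vpwj pdn gms
Hunk 2: at line 3 remove [mzgmj,iunqa] add [ppvd,nax,cwn] -> 11 lines: wydii khxr lvq ppvd nax cwn ttke mth vpwj pdn gms
Hunk 3: at line 5 remove [ttke,mth] add [vpk,umi] -> 11 lines: wydii khxr lvq ppvd nax cwn vpk umi vpwj pdn gms

Answer: wydii
khxr
lvq
ppvd
nax
cwn
vpk
umi
vpwj
pdn
gms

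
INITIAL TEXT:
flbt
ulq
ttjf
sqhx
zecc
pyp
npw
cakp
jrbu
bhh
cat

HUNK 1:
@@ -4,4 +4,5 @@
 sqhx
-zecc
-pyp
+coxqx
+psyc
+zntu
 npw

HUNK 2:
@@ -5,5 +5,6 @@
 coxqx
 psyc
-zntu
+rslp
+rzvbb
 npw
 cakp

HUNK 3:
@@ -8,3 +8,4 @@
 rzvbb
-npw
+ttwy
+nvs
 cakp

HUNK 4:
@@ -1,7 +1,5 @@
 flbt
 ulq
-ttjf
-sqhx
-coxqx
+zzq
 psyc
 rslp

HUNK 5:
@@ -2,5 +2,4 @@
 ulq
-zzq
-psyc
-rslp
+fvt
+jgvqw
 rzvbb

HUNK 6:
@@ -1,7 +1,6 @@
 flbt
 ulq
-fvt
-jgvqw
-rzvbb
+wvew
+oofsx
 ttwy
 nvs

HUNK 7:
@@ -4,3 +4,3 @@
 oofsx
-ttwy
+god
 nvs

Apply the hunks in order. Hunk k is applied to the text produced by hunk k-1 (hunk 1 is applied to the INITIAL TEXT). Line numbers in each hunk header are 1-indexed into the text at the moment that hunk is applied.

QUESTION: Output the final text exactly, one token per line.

Answer: flbt
ulq
wvew
oofsx
god
nvs
cakp
jrbu
bhh
cat

Derivation:
Hunk 1: at line 4 remove [zecc,pyp] add [coxqx,psyc,zntu] -> 12 lines: flbt ulq ttjf sqhx coxqx psyc zntu npw cakp jrbu bhh cat
Hunk 2: at line 5 remove [zntu] add [rslp,rzvbb] -> 13 lines: flbt ulq ttjf sqhx coxqx psyc rslp rzvbb npw cakp jrbu bhh cat
Hunk 3: at line 8 remove [npw] add [ttwy,nvs] -> 14 lines: flbt ulq ttjf sqhx coxqx psyc rslp rzvbb ttwy nvs cakp jrbu bhh cat
Hunk 4: at line 1 remove [ttjf,sqhx,coxqx] add [zzq] -> 12 lines: flbt ulq zzq psyc rslp rzvbb ttwy nvs cakp jrbu bhh cat
Hunk 5: at line 2 remove [zzq,psyc,rslp] add [fvt,jgvqw] -> 11 lines: flbt ulq fvt jgvqw rzvbb ttwy nvs cakp jrbu bhh cat
Hunk 6: at line 1 remove [fvt,jgvqw,rzvbb] add [wvew,oofsx] -> 10 lines: flbt ulq wvew oofsx ttwy nvs cakp jrbu bhh cat
Hunk 7: at line 4 remove [ttwy] add [god] -> 10 lines: flbt ulq wvew oofsx god nvs cakp jrbu bhh cat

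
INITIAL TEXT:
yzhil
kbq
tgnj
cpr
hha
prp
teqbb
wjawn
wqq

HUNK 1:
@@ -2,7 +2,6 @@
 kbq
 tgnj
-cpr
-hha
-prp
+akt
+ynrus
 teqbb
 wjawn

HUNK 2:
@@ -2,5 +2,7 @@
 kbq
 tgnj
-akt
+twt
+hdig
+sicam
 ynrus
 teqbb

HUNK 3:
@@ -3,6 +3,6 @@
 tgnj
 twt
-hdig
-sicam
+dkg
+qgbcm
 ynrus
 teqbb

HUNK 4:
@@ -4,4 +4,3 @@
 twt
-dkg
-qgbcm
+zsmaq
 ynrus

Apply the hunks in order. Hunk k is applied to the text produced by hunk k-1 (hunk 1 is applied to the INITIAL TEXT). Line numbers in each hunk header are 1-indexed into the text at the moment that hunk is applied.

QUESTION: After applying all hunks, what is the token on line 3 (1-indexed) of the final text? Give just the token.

Hunk 1: at line 2 remove [cpr,hha,prp] add [akt,ynrus] -> 8 lines: yzhil kbq tgnj akt ynrus teqbb wjawn wqq
Hunk 2: at line 2 remove [akt] add [twt,hdig,sicam] -> 10 lines: yzhil kbq tgnj twt hdig sicam ynrus teqbb wjawn wqq
Hunk 3: at line 3 remove [hdig,sicam] add [dkg,qgbcm] -> 10 lines: yzhil kbq tgnj twt dkg qgbcm ynrus teqbb wjawn wqq
Hunk 4: at line 4 remove [dkg,qgbcm] add [zsmaq] -> 9 lines: yzhil kbq tgnj twt zsmaq ynrus teqbb wjawn wqq
Final line 3: tgnj

Answer: tgnj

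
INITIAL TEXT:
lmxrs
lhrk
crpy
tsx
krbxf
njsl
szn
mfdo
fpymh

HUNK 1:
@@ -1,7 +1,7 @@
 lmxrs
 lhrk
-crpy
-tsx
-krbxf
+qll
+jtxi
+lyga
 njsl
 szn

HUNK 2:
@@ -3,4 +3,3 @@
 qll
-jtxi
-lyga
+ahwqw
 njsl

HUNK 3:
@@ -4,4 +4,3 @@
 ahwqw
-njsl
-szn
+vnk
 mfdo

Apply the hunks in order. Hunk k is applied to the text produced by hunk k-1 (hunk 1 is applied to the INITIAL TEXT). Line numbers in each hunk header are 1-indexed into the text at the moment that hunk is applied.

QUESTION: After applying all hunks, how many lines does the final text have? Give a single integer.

Hunk 1: at line 1 remove [crpy,tsx,krbxf] add [qll,jtxi,lyga] -> 9 lines: lmxrs lhrk qll jtxi lyga njsl szn mfdo fpymh
Hunk 2: at line 3 remove [jtxi,lyga] add [ahwqw] -> 8 lines: lmxrs lhrk qll ahwqw njsl szn mfdo fpymh
Hunk 3: at line 4 remove [njsl,szn] add [vnk] -> 7 lines: lmxrs lhrk qll ahwqw vnk mfdo fpymh
Final line count: 7

Answer: 7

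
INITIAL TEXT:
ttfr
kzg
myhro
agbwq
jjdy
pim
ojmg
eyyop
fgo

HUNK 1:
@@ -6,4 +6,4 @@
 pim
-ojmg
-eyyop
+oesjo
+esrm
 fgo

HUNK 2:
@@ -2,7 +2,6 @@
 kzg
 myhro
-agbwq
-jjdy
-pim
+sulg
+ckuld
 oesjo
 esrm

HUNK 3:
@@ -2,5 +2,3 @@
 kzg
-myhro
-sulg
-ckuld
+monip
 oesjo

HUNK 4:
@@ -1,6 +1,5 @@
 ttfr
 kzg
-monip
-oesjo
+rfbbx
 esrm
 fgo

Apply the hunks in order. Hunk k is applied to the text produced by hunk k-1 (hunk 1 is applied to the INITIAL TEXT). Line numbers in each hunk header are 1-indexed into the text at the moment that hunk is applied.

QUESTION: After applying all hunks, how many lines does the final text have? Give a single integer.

Hunk 1: at line 6 remove [ojmg,eyyop] add [oesjo,esrm] -> 9 lines: ttfr kzg myhro agbwq jjdy pim oesjo esrm fgo
Hunk 2: at line 2 remove [agbwq,jjdy,pim] add [sulg,ckuld] -> 8 lines: ttfr kzg myhro sulg ckuld oesjo esrm fgo
Hunk 3: at line 2 remove [myhro,sulg,ckuld] add [monip] -> 6 lines: ttfr kzg monip oesjo esrm fgo
Hunk 4: at line 1 remove [monip,oesjo] add [rfbbx] -> 5 lines: ttfr kzg rfbbx esrm fgo
Final line count: 5

Answer: 5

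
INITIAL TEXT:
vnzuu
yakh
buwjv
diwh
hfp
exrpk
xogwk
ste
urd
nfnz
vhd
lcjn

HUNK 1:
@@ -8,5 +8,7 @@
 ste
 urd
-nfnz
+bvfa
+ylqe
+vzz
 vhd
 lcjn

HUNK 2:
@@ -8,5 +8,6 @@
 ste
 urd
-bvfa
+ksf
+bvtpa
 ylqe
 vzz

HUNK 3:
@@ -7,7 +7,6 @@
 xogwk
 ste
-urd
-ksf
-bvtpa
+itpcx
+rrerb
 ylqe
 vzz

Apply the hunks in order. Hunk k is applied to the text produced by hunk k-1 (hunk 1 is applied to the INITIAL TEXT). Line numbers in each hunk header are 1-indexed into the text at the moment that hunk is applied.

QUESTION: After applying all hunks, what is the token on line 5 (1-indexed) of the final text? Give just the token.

Answer: hfp

Derivation:
Hunk 1: at line 8 remove [nfnz] add [bvfa,ylqe,vzz] -> 14 lines: vnzuu yakh buwjv diwh hfp exrpk xogwk ste urd bvfa ylqe vzz vhd lcjn
Hunk 2: at line 8 remove [bvfa] add [ksf,bvtpa] -> 15 lines: vnzuu yakh buwjv diwh hfp exrpk xogwk ste urd ksf bvtpa ylqe vzz vhd lcjn
Hunk 3: at line 7 remove [urd,ksf,bvtpa] add [itpcx,rrerb] -> 14 lines: vnzuu yakh buwjv diwh hfp exrpk xogwk ste itpcx rrerb ylqe vzz vhd lcjn
Final line 5: hfp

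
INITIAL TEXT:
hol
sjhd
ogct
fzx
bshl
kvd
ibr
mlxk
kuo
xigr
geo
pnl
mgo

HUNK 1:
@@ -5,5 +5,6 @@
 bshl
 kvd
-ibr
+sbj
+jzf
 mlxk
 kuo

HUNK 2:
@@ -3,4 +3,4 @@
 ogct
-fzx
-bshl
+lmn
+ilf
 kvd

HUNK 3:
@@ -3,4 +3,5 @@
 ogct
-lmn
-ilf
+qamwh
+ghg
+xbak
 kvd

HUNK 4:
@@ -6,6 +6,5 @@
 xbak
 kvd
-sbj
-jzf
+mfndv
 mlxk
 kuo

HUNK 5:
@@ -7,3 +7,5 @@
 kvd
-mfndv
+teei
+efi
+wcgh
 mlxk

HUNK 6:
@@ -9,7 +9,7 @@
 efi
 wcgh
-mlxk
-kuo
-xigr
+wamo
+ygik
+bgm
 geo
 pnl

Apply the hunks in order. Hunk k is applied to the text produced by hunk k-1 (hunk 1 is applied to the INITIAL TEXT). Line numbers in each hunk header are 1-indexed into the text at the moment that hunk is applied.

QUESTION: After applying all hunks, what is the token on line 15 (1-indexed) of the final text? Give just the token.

Answer: pnl

Derivation:
Hunk 1: at line 5 remove [ibr] add [sbj,jzf] -> 14 lines: hol sjhd ogct fzx bshl kvd sbj jzf mlxk kuo xigr geo pnl mgo
Hunk 2: at line 3 remove [fzx,bshl] add [lmn,ilf] -> 14 lines: hol sjhd ogct lmn ilf kvd sbj jzf mlxk kuo xigr geo pnl mgo
Hunk 3: at line 3 remove [lmn,ilf] add [qamwh,ghg,xbak] -> 15 lines: hol sjhd ogct qamwh ghg xbak kvd sbj jzf mlxk kuo xigr geo pnl mgo
Hunk 4: at line 6 remove [sbj,jzf] add [mfndv] -> 14 lines: hol sjhd ogct qamwh ghg xbak kvd mfndv mlxk kuo xigr geo pnl mgo
Hunk 5: at line 7 remove [mfndv] add [teei,efi,wcgh] -> 16 lines: hol sjhd ogct qamwh ghg xbak kvd teei efi wcgh mlxk kuo xigr geo pnl mgo
Hunk 6: at line 9 remove [mlxk,kuo,xigr] add [wamo,ygik,bgm] -> 16 lines: hol sjhd ogct qamwh ghg xbak kvd teei efi wcgh wamo ygik bgm geo pnl mgo
Final line 15: pnl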